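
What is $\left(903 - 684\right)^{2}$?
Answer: $47961$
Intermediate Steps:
$\left(903 - 684\right)^{2} = 219^{2} = 47961$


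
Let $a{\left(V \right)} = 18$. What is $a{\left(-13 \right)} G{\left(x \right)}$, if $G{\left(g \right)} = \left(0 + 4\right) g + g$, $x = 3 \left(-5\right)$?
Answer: $-1350$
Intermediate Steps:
$x = -15$
$G{\left(g \right)} = 5 g$ ($G{\left(g \right)} = 4 g + g = 5 g$)
$a{\left(-13 \right)} G{\left(x \right)} = 18 \cdot 5 \left(-15\right) = 18 \left(-75\right) = -1350$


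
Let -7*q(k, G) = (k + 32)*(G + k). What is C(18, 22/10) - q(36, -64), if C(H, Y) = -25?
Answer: -297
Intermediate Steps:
q(k, G) = -(32 + k)*(G + k)/7 (q(k, G) = -(k + 32)*(G + k)/7 = -(32 + k)*(G + k)/7)
C(18, 22/10) - q(36, -64) = -25 - (-32/7*(-64) - 32/7*36 - ⅐*36² - ⅐*(-64)*36) = -25 - (2048/7 - 1152/7 - ⅐*1296 + 2304/7) = -25 - (2048/7 - 1152/7 - 1296/7 + 2304/7) = -25 - 1*272 = -25 - 272 = -297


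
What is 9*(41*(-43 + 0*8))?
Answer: -15867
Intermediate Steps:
9*(41*(-43 + 0*8)) = 9*(41*(-43 + 0)) = 9*(41*(-43)) = 9*(-1763) = -15867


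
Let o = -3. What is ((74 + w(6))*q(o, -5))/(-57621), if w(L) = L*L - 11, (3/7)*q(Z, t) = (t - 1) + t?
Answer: 847/19207 ≈ 0.044098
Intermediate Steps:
q(Z, t) = -7/3 + 14*t/3 (q(Z, t) = 7*((t - 1) + t)/3 = 7*((-1 + t) + t)/3 = 7*(-1 + 2*t)/3 = -7/3 + 14*t/3)
w(L) = -11 + L**2 (w(L) = L**2 - 11 = -11 + L**2)
((74 + w(6))*q(o, -5))/(-57621) = ((74 + (-11 + 6**2))*(-7/3 + (14/3)*(-5)))/(-57621) = ((74 + (-11 + 36))*(-7/3 - 70/3))*(-1/57621) = ((74 + 25)*(-77/3))*(-1/57621) = (99*(-77/3))*(-1/57621) = -2541*(-1/57621) = 847/19207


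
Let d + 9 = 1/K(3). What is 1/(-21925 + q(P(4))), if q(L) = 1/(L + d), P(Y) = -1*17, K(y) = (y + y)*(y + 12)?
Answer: -2339/51282665 ≈ -4.5610e-5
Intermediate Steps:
K(y) = 2*y*(12 + y) (K(y) = (2*y)*(12 + y) = 2*y*(12 + y))
d = -809/90 (d = -9 + 1/(2*3*(12 + 3)) = -9 + 1/(2*3*15) = -9 + 1/90 = -809/90 ≈ -8.9889)
P(Y) = -17
q(L) = 1/(-809/90 + L) (q(L) = 1/(L - 809/90) = 1/(-809/90 + L))
1/(-21925 + q(P(4))) = 1/(-21925 + 90/(-809 + 90*(-17))) = 1/(-21925 + 90/(-809 - 1530)) = 1/(-21925 + 90/(-2339)) = 1/(-21925 + 90*(-1/2339)) = 1/(-21925 - 90/2339) = 1/(-51282665/2339) = -2339/51282665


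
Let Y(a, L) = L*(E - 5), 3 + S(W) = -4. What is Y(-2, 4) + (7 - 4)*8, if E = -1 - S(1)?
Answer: 28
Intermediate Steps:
S(W) = -7 (S(W) = -3 - 4 = -7)
E = 6 (E = -1 - 1*(-7) = -1 + 7 = 6)
Y(a, L) = L (Y(a, L) = L*(6 - 5) = L*1 = L)
Y(-2, 4) + (7 - 4)*8 = 4 + (7 - 4)*8 = 4 + 3*8 = 4 + 24 = 28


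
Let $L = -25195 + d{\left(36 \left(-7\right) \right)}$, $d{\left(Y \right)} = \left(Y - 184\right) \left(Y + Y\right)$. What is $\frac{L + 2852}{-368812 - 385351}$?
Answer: $- \frac{197401}{754163} \approx -0.26175$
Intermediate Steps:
$d{\left(Y \right)} = 2 Y \left(-184 + Y\right)$ ($d{\left(Y \right)} = \left(-184 + Y\right) 2 Y = 2 Y \left(-184 + Y\right)$)
$L = 194549$ ($L = -25195 + 2 \cdot 36 \left(-7\right) \left(-184 + 36 \left(-7\right)\right) = -25195 + 2 \left(-252\right) \left(-184 - 252\right) = -25195 + 2 \left(-252\right) \left(-436\right) = -25195 + 219744 = 194549$)
$\frac{L + 2852}{-368812 - 385351} = \frac{194549 + 2852}{-368812 - 385351} = \frac{197401}{-754163} = 197401 \left(- \frac{1}{754163}\right) = - \frac{197401}{754163}$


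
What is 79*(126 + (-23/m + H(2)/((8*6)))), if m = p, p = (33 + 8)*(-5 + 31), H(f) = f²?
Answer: 63696989/6396 ≈ 9958.9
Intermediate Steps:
p = 1066 (p = 41*26 = 1066)
m = 1066
79*(126 + (-23/m + H(2)/((8*6)))) = 79*(126 + (-23/1066 + 2²/((8*6)))) = 79*(126 + (-23*1/1066 + 4/48)) = 79*(126 + (-23/1066 + 4*(1/48))) = 79*(126 + (-23/1066 + 1/12)) = 79*(126 + 395/6396) = 79*(806291/6396) = 63696989/6396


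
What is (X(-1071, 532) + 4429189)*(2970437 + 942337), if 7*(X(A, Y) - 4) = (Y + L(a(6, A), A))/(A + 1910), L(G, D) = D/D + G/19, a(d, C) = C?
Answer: 1933850863018564578/111587 ≈ 1.7330e+13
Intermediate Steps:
L(G, D) = 1 + G/19 (L(G, D) = 1 + G*(1/19) = 1 + G/19)
X(A, Y) = 4 + (1 + Y + A/19)/(7*(1910 + A)) (X(A, Y) = 4 + ((Y + (1 + A/19))/(A + 1910))/7 = 4 + ((1 + Y + A/19)/(1910 + A))/7 = 4 + (1 + Y + A/19)/(7*(1910 + A)))
(X(-1071, 532) + 4429189)*(2970437 + 942337) = ((1016139 + 19*532 + 533*(-1071))/(133*(1910 - 1071)) + 4429189)*(2970437 + 942337) = ((1/133)*(1016139 + 10108 - 570843)/839 + 4429189)*3912774 = ((1/133)*(1/839)*455404 + 4429189)*3912774 = (455404/111587 + 4429189)*3912774 = (494240368347/111587)*3912774 = 1933850863018564578/111587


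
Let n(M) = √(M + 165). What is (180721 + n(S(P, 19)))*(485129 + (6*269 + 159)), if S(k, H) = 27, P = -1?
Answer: 87993416342 + 3895216*√3 ≈ 8.8000e+10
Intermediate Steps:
n(M) = √(165 + M)
(180721 + n(S(P, 19)))*(485129 + (6*269 + 159)) = (180721 + √(165 + 27))*(485129 + (6*269 + 159)) = (180721 + √192)*(485129 + (1614 + 159)) = (180721 + 8*√3)*(485129 + 1773) = (180721 + 8*√3)*486902 = 87993416342 + 3895216*√3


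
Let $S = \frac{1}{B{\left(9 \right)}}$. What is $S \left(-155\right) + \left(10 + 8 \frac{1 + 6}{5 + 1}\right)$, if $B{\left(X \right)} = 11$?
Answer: $\frac{173}{33} \approx 5.2424$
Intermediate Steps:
$S = \frac{1}{11} \approx 0.090909$
$S \left(-155\right) + \left(10 + 8 \frac{1 + 6}{5 + 1}\right) = \frac{1}{11} \left(-155\right) + \left(10 + 8 \frac{1 + 6}{5 + 1}\right) = - \frac{155}{11} + \left(10 + 8 \cdot \frac{7}{6}\right) = - \frac{155}{11} + \left(10 + \frac{28}{3}\right) = - \frac{155}{11} + \frac{58}{3} = \frac{173}{33}$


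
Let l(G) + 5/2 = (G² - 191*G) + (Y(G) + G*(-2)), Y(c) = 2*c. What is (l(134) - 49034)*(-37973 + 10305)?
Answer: 1568070066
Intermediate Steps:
l(G) = -5/2 + G² - 191*G (l(G) = -5/2 + ((G² - 191*G) + (2*G + G*(-2))) = -5/2 + ((G² - 191*G) + (2*G - 2*G)) = -5/2 + ((G² - 191*G) + 0) = -5/2 + (G² - 191*G) = -5/2 + G² - 191*G)
(l(134) - 49034)*(-37973 + 10305) = ((-5/2 + 134² - 191*134) - 49034)*(-37973 + 10305) = ((-5/2 + 17956 - 25594) - 49034)*(-27668) = (-15281/2 - 49034)*(-27668) = -113349/2*(-27668) = 1568070066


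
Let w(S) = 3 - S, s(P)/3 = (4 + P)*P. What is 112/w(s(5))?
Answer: -28/33 ≈ -0.84848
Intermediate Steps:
s(P) = 3*P*(4 + P) (s(P) = 3*((4 + P)*P) = 3*(P*(4 + P)) = 3*P*(4 + P))
112/w(s(5)) = 112/(3 - 3*5*(4 + 5)) = 112/(3 - 3*5*9) = 112/(3 - 1*135) = 112/(3 - 135) = 112/(-132) = 112*(-1/132) = -28/33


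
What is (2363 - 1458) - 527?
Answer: 378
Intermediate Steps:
(2363 - 1458) - 527 = 905 - 527 = 378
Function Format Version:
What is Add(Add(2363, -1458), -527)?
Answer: 378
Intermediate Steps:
Add(Add(2363, -1458), -527) = Add(905, -527) = 378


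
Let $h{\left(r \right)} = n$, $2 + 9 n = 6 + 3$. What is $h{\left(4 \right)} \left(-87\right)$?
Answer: $- \frac{203}{3} \approx -67.667$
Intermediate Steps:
$n = \frac{7}{9}$ ($n = - \frac{2}{9} + \frac{6 + 3}{9} = - \frac{2}{9} + \frac{1}{9} \cdot 9 = - \frac{2}{9} + 1 = \frac{7}{9} \approx 0.77778$)
$h{\left(r \right)} = \frac{7}{9}$
$h{\left(4 \right)} \left(-87\right) = \frac{7}{9} \left(-87\right) = - \frac{203}{3}$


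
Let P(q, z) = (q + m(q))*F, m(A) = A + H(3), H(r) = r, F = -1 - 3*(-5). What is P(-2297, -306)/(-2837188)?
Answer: 32137/1418594 ≈ 0.022654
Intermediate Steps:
F = 14 (F = -1 + 15 = 14)
m(A) = 3 + A (m(A) = A + 3 = 3 + A)
P(q, z) = 42 + 28*q (P(q, z) = (q + (3 + q))*14 = (3 + 2*q)*14 = 42 + 28*q)
P(-2297, -306)/(-2837188) = (42 + 28*(-2297))/(-2837188) = (42 - 64316)*(-1/2837188) = -64274*(-1/2837188) = 32137/1418594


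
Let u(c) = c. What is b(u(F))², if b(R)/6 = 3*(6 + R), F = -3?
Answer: 2916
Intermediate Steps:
b(R) = 108 + 18*R (b(R) = 6*(3*(6 + R)) = 6*(18 + 3*R) = 108 + 18*R)
b(u(F))² = (108 + 18*(-3))² = (108 - 54)² = 54² = 2916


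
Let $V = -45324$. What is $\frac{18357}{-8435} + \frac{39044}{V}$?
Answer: $- \frac{290337202}{95576985} \approx -3.0377$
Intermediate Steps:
$\frac{18357}{-8435} + \frac{39044}{V} = \frac{18357}{-8435} + \frac{39044}{-45324} = 18357 \left(- \frac{1}{8435}\right) + 39044 \left(- \frac{1}{45324}\right) = - \frac{18357}{8435} - \frac{9761}{11331} = - \frac{290337202}{95576985}$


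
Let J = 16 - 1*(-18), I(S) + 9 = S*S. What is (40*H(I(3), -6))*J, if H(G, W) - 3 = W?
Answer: -4080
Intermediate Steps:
I(S) = -9 + S**2 (I(S) = -9 + S*S = -9 + S**2)
H(G, W) = 3 + W
J = 34 (J = 16 + 18 = 34)
(40*H(I(3), -6))*J = (40*(3 - 6))*34 = (40*(-3))*34 = -120*34 = -4080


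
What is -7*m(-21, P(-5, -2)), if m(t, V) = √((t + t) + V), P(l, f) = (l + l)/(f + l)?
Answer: -2*I*√497 ≈ -44.587*I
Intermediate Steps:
P(l, f) = 2*l/(f + l) (P(l, f) = (2*l)/(f + l) = 2*l/(f + l))
m(t, V) = √(V + 2*t) (m(t, V) = √(2*t + V) = √(V + 2*t))
-7*m(-21, P(-5, -2)) = -7*√(2*(-5)/(-2 - 5) + 2*(-21)) = -7*√(2*(-5)/(-7) - 42) = -7*√(2*(-5)*(-⅐) - 42) = -7*√(10/7 - 42) = -2*I*√497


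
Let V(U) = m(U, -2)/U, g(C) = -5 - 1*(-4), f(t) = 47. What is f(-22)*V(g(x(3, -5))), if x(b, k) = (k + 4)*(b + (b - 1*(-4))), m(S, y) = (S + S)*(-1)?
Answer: -94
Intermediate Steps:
m(S, y) = -2*S (m(S, y) = (2*S)*(-1) = -2*S)
x(b, k) = (4 + k)*(4 + 2*b) (x(b, k) = (4 + k)*(b + (b + 4)) = (4 + k)*(b + (4 + b)) = (4 + k)*(4 + 2*b))
g(C) = -1 (g(C) = -5 + 4 = -1)
V(U) = -2 (V(U) = (-2*U)/U = -2)
f(-22)*V(g(x(3, -5))) = 47*(-2) = -94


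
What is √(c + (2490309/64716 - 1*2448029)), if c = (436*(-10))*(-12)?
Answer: 19*I*√772041629285/10786 ≈ 1547.8*I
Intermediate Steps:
c = 52320 (c = -4360*(-12) = 52320)
√(c + (2490309/64716 - 1*2448029)) = √(52320 + (2490309/64716 - 1*2448029)) = √(52320 + (2490309*(1/64716) - 2448029)) = √(52320 + (830103/21572 - 2448029)) = √(52320 - 52808051485/21572) = √(-51679404445/21572) = 19*I*√772041629285/10786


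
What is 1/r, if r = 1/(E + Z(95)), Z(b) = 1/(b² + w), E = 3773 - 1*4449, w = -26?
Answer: -6083323/8999 ≈ -676.00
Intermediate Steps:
E = -676 (E = 3773 - 4449 = -676)
Z(b) = 1/(-26 + b²) (Z(b) = 1/(b² - 26) = 1/(-26 + b²))
r = -8999/6083323 (r = 1/(-676 + 1/(-26 + 95²)) = 1/(-676 + 1/(-26 + 9025)) = 1/(-676 + 1/8999) = 1/(-6083323/8999) = -8999/6083323 ≈ -0.0014793)
1/r = 1/(-8999/6083323) = -6083323/8999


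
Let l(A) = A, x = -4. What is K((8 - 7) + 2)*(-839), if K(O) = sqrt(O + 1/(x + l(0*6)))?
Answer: -839*sqrt(11)/2 ≈ -1391.3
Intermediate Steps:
K(O) = sqrt(-1/4 + O) (K(O) = sqrt(O + 1/(-4 + 0*6)) = sqrt(O + 1/(-4 + 0)) = sqrt(O + 1/(-4)) = sqrt(O - 1/4) = sqrt(-1/4 + O))
K((8 - 7) + 2)*(-839) = (sqrt(-1 + 4*((8 - 7) + 2))/2)*(-839) = (sqrt(-1 + 4*(1 + 2))/2)*(-839) = (sqrt(-1 + 4*3)/2)*(-839) = (sqrt(-1 + 12)/2)*(-839) = (sqrt(11)/2)*(-839) = -839*sqrt(11)/2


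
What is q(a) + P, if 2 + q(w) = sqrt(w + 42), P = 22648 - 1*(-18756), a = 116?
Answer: 41402 + sqrt(158) ≈ 41415.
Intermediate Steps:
P = 41404 (P = 22648 + 18756 = 41404)
q(w) = -2 + sqrt(42 + w) (q(w) = -2 + sqrt(w + 42) = -2 + sqrt(42 + w))
q(a) + P = (-2 + sqrt(42 + 116)) + 41404 = (-2 + sqrt(158)) + 41404 = 41402 + sqrt(158)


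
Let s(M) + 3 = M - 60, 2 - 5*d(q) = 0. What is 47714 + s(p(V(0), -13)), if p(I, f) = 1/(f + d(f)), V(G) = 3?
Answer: 3002008/63 ≈ 47651.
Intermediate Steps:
d(q) = ⅖ (d(q) = ⅖ - ⅕*0 = ⅖ + 0 = ⅖)
p(I, f) = 1/(⅖ + f) (p(I, f) = 1/(f + ⅖) = 1/(⅖ + f))
s(M) = -63 + M (s(M) = -3 + (M - 60) = -3 + (-60 + M) = -63 + M)
47714 + s(p(V(0), -13)) = 47714 + (-63 + 5/(2 + 5*(-13))) = 47714 + (-63 + 5/(2 - 65)) = 47714 + (-63 + 5/(-63)) = 47714 + (-63 + 5*(-1/63)) = 47714 + (-63 - 5/63) = 47714 - 3974/63 = 3002008/63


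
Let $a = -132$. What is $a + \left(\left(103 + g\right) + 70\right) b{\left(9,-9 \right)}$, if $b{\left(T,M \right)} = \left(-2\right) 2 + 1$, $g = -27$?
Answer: $-570$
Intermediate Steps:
$b{\left(T,M \right)} = -3$ ($b{\left(T,M \right)} = -4 + 1 = -3$)
$a + \left(\left(103 + g\right) + 70\right) b{\left(9,-9 \right)} = -132 + \left(\left(103 - 27\right) + 70\right) \left(-3\right) = -132 + \left(76 + 70\right) \left(-3\right) = -132 + 146 \left(-3\right) = -132 - 438 = -570$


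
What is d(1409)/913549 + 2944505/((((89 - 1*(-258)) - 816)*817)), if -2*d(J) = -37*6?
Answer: -384272438006/50006758711 ≈ -7.6844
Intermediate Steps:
d(J) = 111 (d(J) = -(-37)*6/2 = -½*(-222) = 111)
d(1409)/913549 + 2944505/((((89 - 1*(-258)) - 816)*817)) = 111/913549 + 2944505/((((89 - 1*(-258)) - 816)*817)) = 111*(1/913549) + 2944505/((((89 + 258) - 816)*817)) = 111/913549 + 2944505/(((347 - 816)*817)) = 111/913549 + 2944505/((-469*817)) = 111/913549 + 2944505/(-383173) = 111/913549 + 2944505*(-1/383173) = 111/913549 - 2944505/383173 = -384272438006/50006758711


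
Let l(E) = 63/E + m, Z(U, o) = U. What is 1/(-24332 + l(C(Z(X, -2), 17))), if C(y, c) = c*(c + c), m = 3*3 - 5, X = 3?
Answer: -578/14061521 ≈ -4.1105e-5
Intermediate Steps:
m = 4 (m = 9 - 5 = 4)
C(y, c) = 2*c**2 (C(y, c) = c*(2*c) = 2*c**2)
l(E) = 4 + 63/E (l(E) = 63/E + 4 = 4 + 63/E)
1/(-24332 + l(C(Z(X, -2), 17))) = 1/(-24332 + (4 + 63/((2*17**2)))) = 1/(-24332 + (4 + 63/((2*289)))) = 1/(-24332 + (4 + 63/578)) = 1/(-24332 + 2375/578) = 1/(-14061521/578) = -578/14061521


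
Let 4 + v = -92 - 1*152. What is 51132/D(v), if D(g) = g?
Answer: -12783/62 ≈ -206.18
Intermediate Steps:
v = -248 (v = -4 + (-92 - 1*152) = -4 + (-92 - 152) = -4 - 244 = -248)
51132/D(v) = 51132/(-248) = 51132*(-1/248) = -12783/62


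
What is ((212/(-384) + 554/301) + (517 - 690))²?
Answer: 24619230997729/834978816 ≈ 29485.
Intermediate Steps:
((212/(-384) + 554/301) + (517 - 690))² = ((212*(-1/384) + 554*(1/301)) - 173)² = ((-53/96 + 554/301) - 173)² = (37231/28896 - 173)² = (-4961777/28896)² = 24619230997729/834978816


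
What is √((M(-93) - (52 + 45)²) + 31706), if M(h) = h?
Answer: 2*√5551 ≈ 149.01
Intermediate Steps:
√((M(-93) - (52 + 45)²) + 31706) = √((-93 - (52 + 45)²) + 31706) = √((-93 - 1*97²) + 31706) = √((-93 - 1*9409) + 31706) = √((-93 - 9409) + 31706) = √(-9502 + 31706) = √22204 = 2*√5551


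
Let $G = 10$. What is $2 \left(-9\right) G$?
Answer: $-180$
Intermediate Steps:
$2 \left(-9\right) G = 2 \left(-9\right) 10 = \left(-18\right) 10 = -180$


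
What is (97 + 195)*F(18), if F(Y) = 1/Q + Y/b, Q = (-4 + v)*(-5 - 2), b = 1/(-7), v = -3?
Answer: -1802516/49 ≈ -36786.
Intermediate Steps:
b = -⅐ ≈ -0.14286
Q = 49 (Q = (-4 - 3)*(-5 - 2) = -7*(-7) = 49)
F(Y) = 1/49 - 7*Y (F(Y) = 1/49 + Y/(-⅐) = 1*(1/49) + Y*(-7) = 1/49 - 7*Y)
(97 + 195)*F(18) = (97 + 195)*(1/49 - 7*18) = 292*(1/49 - 126) = 292*(-6173/49) = -1802516/49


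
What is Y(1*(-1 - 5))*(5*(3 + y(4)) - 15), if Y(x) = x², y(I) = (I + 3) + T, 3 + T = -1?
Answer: 540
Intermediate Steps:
T = -4 (T = -3 - 1 = -4)
y(I) = -1 + I (y(I) = (I + 3) - 4 = (3 + I) - 4 = -1 + I)
Y(1*(-1 - 5))*(5*(3 + y(4)) - 15) = (1*(-1 - 5))²*(5*(3 + (-1 + 4)) - 15) = (1*(-6))²*(5*(3 + 3) - 15) = (-6)²*(5*6 - 15) = 36*(30 - 15) = 36*15 = 540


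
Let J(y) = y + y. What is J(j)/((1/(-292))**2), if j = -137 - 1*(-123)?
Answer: -2387392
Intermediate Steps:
j = -14 (j = -137 + 123 = -14)
J(y) = 2*y
J(j)/((1/(-292))**2) = (2*(-14))/((1/(-292))**2) = -28/((-1/292)**2) = -28/1/85264 = -28*85264 = -2387392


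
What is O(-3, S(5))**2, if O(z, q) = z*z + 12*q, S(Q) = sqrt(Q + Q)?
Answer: 1521 + 216*sqrt(10) ≈ 2204.1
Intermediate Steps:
S(Q) = sqrt(2)*sqrt(Q) (S(Q) = sqrt(2*Q) = sqrt(2)*sqrt(Q))
O(z, q) = z**2 + 12*q
O(-3, S(5))**2 = ((-3)**2 + 12*(sqrt(2)*sqrt(5)))**2 = (9 + 12*sqrt(10))**2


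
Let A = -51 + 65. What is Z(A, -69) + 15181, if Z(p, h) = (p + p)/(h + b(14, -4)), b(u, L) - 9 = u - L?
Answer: 45541/3 ≈ 15180.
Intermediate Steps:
b(u, L) = 9 + u - L (b(u, L) = 9 + (u - L) = 9 + u - L)
A = 14
Z(p, h) = 2*p/(27 + h) (Z(p, h) = (p + p)/(h + (9 + 14 - 1*(-4))) = (2*p)/(h + (9 + 14 + 4)) = (2*p)/(h + 27) = (2*p)/(27 + h) = 2*p/(27 + h))
Z(A, -69) + 15181 = 2*14/(27 - 69) + 15181 = 2*14/(-42) + 15181 = 2*14*(-1/42) + 15181 = -⅔ + 15181 = 45541/3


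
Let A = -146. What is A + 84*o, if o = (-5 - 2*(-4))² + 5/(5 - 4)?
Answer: 1030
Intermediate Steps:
o = 14 (o = (-5 + 8)² + 5/1 = 3² + 5*1 = 9 + 5 = 14)
A + 84*o = -146 + 84*14 = -146 + 1176 = 1030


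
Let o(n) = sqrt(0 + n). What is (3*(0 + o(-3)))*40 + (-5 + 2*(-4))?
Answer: -13 + 120*I*sqrt(3) ≈ -13.0 + 207.85*I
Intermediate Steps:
o(n) = sqrt(n)
(3*(0 + o(-3)))*40 + (-5 + 2*(-4)) = (3*(0 + sqrt(-3)))*40 + (-5 + 2*(-4)) = (3*(0 + I*sqrt(3)))*40 + (-5 - 8) = (3*(I*sqrt(3)))*40 - 13 = (3*I*sqrt(3))*40 - 13 = 120*I*sqrt(3) - 13 = -13 + 120*I*sqrt(3)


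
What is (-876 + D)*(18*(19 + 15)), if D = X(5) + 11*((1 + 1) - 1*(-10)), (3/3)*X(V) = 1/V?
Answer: -2276028/5 ≈ -4.5521e+5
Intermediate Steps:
X(V) = 1/V
D = 661/5 (D = 1/5 + 11*((1 + 1) - 1*(-10)) = 1/5 + 11*(2 + 10) = 1/5 + 11*12 = 1/5 + 132 = 661/5 ≈ 132.20)
(-876 + D)*(18*(19 + 15)) = (-876 + 661/5)*(18*(19 + 15)) = -66942*34/5 = -3719/5*612 = -2276028/5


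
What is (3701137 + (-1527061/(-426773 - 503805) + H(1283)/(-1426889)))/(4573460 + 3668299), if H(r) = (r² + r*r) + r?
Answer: 4914485452368557125/10943667313207410078 ≈ 0.44907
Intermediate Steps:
H(r) = r + 2*r² (H(r) = (r² + r²) + r = 2*r² + r = r + 2*r²)
(3701137 + (-1527061/(-426773 - 503805) + H(1283)/(-1426889)))/(4573460 + 3668299) = (3701137 + (-1527061/(-426773 - 503805) + (1283*(1 + 2*1283))/(-1426889)))/(4573460 + 3668299) = (3701137 + (-1527061/(-930578) + (1283*(1 + 2566))*(-1/1426889)))/8241759 = (3701137 + (-1527061*(-1/930578) + (1283*2567)*(-1/1426889)))*(1/8241759) = (3701137 + (1527061/930578 + 3293461*(-1/1426889)))*(1/8241759) = (3701137 + (1527061/930578 - 3293461/1426889))*(1/8241759) = (3701137 - 885875807229/1327831511842)*(1/8241759) = (4914485452368557125/1327831511842)*(1/8241759) = 4914485452368557125/10943667313207410078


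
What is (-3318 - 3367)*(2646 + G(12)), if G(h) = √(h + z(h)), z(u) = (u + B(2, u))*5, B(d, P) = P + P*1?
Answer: -17688510 - 53480*√3 ≈ -1.7781e+7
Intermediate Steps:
B(d, P) = 2*P (B(d, P) = P + P = 2*P)
z(u) = 15*u (z(u) = (u + 2*u)*5 = (3*u)*5 = 15*u)
G(h) = 4*√h (G(h) = √(h + 15*h) = √(16*h) = 4*√h)
(-3318 - 3367)*(2646 + G(12)) = (-3318 - 3367)*(2646 + 4*√12) = -6685*(2646 + 4*(2*√3)) = -6685*(2646 + 8*√3) = -17688510 - 53480*√3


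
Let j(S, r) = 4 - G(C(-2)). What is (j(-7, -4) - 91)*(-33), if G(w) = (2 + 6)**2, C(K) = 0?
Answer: 4983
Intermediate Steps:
G(w) = 64 (G(w) = 8**2 = 64)
j(S, r) = -60 (j(S, r) = 4 - 1*64 = 4 - 64 = -60)
(j(-7, -4) - 91)*(-33) = (-60 - 91)*(-33) = -151*(-33) = 4983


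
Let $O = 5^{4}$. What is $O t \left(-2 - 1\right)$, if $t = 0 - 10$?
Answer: $18750$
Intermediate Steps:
$O = 625$
$t = -10$
$O t \left(-2 - 1\right) = 625 \left(-10\right) \left(-2 - 1\right) = - 6250 \left(-2 - 1\right) = \left(-6250\right) \left(-3\right) = 18750$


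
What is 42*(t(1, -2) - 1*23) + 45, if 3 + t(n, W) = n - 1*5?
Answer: -1215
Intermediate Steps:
t(n, W) = -8 + n (t(n, W) = -3 + (n - 1*5) = -3 + (n - 5) = -3 + (-5 + n) = -8 + n)
42*(t(1, -2) - 1*23) + 45 = 42*((-8 + 1) - 1*23) + 45 = 42*(-7 - 23) + 45 = 42*(-30) + 45 = -1260 + 45 = -1215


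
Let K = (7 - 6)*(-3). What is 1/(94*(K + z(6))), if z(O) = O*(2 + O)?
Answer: 1/4230 ≈ 0.00023641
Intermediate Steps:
K = -3 (K = 1*(-3) = -3)
1/(94*(K + z(6))) = 1/(94*(-3 + 6*(2 + 6))) = 1/(94*(-3 + 6*8)) = 1/(94*(-3 + 48)) = 1/(94*45) = 1/4230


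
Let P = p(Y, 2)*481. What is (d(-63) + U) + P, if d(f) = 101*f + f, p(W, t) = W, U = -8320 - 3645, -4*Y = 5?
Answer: -75969/4 ≈ -18992.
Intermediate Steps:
Y = -5/4 (Y = -1/4*5 = -5/4 ≈ -1.2500)
U = -11965
d(f) = 102*f
P = -2405/4 (P = -5/4*481 = -2405/4 ≈ -601.25)
(d(-63) + U) + P = (102*(-63) - 11965) - 2405/4 = (-6426 - 11965) - 2405/4 = -18391 - 2405/4 = -75969/4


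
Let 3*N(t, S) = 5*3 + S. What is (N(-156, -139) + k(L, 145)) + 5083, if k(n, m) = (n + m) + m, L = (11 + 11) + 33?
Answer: 16160/3 ≈ 5386.7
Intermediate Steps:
L = 55 (L = 22 + 33 = 55)
k(n, m) = n + 2*m (k(n, m) = (m + n) + m = n + 2*m)
N(t, S) = 5 + S/3 (N(t, S) = (5*3 + S)/3 = (15 + S)/3 = 5 + S/3)
(N(-156, -139) + k(L, 145)) + 5083 = ((5 + (⅓)*(-139)) + (55 + 2*145)) + 5083 = ((5 - 139/3) + (55 + 290)) + 5083 = (-124/3 + 345) + 5083 = 911/3 + 5083 = 16160/3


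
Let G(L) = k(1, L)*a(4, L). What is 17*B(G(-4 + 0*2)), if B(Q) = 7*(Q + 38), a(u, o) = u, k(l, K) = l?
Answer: 4998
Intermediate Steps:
G(L) = 4 (G(L) = 1*4 = 4)
B(Q) = 266 + 7*Q (B(Q) = 7*(38 + Q) = 266 + 7*Q)
17*B(G(-4 + 0*2)) = 17*(266 + 7*4) = 17*(266 + 28) = 17*294 = 4998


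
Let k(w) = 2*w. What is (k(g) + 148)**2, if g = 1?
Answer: 22500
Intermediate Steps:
(k(g) + 148)**2 = (2*1 + 148)**2 = (2 + 148)**2 = 150**2 = 22500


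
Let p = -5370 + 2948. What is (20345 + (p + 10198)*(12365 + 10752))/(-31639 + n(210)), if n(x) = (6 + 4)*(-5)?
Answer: -25682591/4527 ≈ -5673.2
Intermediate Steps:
p = -2422
n(x) = -50 (n(x) = 10*(-5) = -50)
(20345 + (p + 10198)*(12365 + 10752))/(-31639 + n(210)) = (20345 + (-2422 + 10198)*(12365 + 10752))/(-31639 - 50) = (20345 + 7776*23117)/(-31689) = (20345 + 179757792)*(-1/31689) = 179778137*(-1/31689) = -25682591/4527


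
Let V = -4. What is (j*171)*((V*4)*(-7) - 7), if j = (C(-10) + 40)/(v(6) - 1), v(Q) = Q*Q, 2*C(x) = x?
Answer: 17955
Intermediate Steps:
C(x) = x/2
v(Q) = Q²
j = 1 (j = ((½)*(-10) + 40)/(6² - 1) = (-5 + 40)/(36 - 1) = 35/35 = 35*(1/35) = 1)
(j*171)*((V*4)*(-7) - 7) = (1*171)*(-4*4*(-7) - 7) = 171*(-16*(-7) - 7) = 171*(112 - 7) = 171*105 = 17955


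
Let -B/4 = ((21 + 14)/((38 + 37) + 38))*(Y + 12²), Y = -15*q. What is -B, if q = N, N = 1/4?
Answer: 19635/113 ≈ 173.76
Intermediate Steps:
N = ¼ ≈ 0.25000
q = ¼ ≈ 0.25000
Y = -15/4 (Y = -15*¼ = -15/4 ≈ -3.7500)
B = -19635/113 (B = -4*(21 + 14)/((38 + 37) + 38)*(-15/4 + 12²) = -4*35/(75 + 38)*(-15/4 + 144) = -4*35/113*561/4 = -4*35*(1/113)*561/4 = -140*561/(113*4) = -4*19635/452 = -19635/113 ≈ -173.76)
-B = -1*(-19635/113) = 19635/113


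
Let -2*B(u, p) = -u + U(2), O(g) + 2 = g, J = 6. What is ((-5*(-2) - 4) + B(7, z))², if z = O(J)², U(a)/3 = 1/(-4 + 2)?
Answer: 1681/16 ≈ 105.06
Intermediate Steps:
U(a) = -3/2 (U(a) = 3/(-4 + 2) = 3/(-2) = 3*(-½) = -3/2)
O(g) = -2 + g
z = 16 (z = (-2 + 6)² = 4² = 16)
B(u, p) = ¾ + u/2 (B(u, p) = -(-u - 3/2)/2 = -(-3/2 - u)/2 = ¾ + u/2)
((-5*(-2) - 4) + B(7, z))² = ((-5*(-2) - 4) + (¾ + (½)*7))² = ((10 - 4) + (¾ + 7/2))² = (6 + 17/4)² = (41/4)² = 1681/16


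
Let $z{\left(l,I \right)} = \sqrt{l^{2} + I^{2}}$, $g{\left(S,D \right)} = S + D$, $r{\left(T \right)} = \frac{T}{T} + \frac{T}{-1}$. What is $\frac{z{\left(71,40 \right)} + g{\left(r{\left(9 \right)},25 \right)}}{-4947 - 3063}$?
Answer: $- \frac{17}{8010} - \frac{\sqrt{6641}}{8010} \approx -0.012296$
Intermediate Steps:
$r{\left(T \right)} = 1 - T$ ($r{\left(T \right)} = 1 + T \left(-1\right) = 1 - T$)
$g{\left(S,D \right)} = D + S$
$z{\left(l,I \right)} = \sqrt{I^{2} + l^{2}}$
$\frac{z{\left(71,40 \right)} + g{\left(r{\left(9 \right)},25 \right)}}{-4947 - 3063} = \frac{\sqrt{40^{2} + 71^{2}} + \left(25 + \left(1 - 9\right)\right)}{-4947 - 3063} = \frac{\sqrt{1600 + 5041} + \left(25 + \left(1 - 9\right)\right)}{-8010} = \left(\sqrt{6641} + \left(25 - 8\right)\right) \left(- \frac{1}{8010}\right) = \left(\sqrt{6641} + 17\right) \left(- \frac{1}{8010}\right) = \left(17 + \sqrt{6641}\right) \left(- \frac{1}{8010}\right) = - \frac{17}{8010} - \frac{\sqrt{6641}}{8010}$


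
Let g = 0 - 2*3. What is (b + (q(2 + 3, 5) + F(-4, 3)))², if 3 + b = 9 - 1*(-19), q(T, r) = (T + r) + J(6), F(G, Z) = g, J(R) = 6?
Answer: 1225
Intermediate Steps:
g = -6 (g = 0 - 6 = -6)
F(G, Z) = -6
q(T, r) = 6 + T + r (q(T, r) = (T + r) + 6 = 6 + T + r)
b = 25 (b = -3 + (9 - 1*(-19)) = -3 + (9 + 19) = -3 + 28 = 25)
(b + (q(2 + 3, 5) + F(-4, 3)))² = (25 + ((6 + (2 + 3) + 5) - 6))² = (25 + ((6 + 5 + 5) - 6))² = (25 + (16 - 6))² = (25 + 10)² = 35² = 1225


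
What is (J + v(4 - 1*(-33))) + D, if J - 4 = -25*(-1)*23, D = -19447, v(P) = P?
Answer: -18831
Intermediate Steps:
J = 579 (J = 4 - 25*(-1)*23 = 4 + 25*23 = 4 + 575 = 579)
(J + v(4 - 1*(-33))) + D = (579 + (4 - 1*(-33))) - 19447 = (579 + (4 + 33)) - 19447 = (579 + 37) - 19447 = 616 - 19447 = -18831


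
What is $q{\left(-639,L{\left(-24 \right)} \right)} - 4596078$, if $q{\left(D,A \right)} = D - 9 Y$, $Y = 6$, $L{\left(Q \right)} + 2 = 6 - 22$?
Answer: $-4596771$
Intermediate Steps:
$L{\left(Q \right)} = -18$ ($L{\left(Q \right)} = -2 + \left(6 - 22\right) = -2 - 16 = -18$)
$q{\left(D,A \right)} = -54 + D$ ($q{\left(D,A \right)} = D - 54 = -54 + D$)
$q{\left(-639,L{\left(-24 \right)} \right)} - 4596078 = \left(-54 - 639\right) - 4596078 = -693 - 4596078 = -4596771$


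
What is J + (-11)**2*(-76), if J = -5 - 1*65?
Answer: -9266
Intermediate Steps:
J = -70 (J = -5 - 65 = -70)
J + (-11)**2*(-76) = -70 + (-11)**2*(-76) = -70 + 121*(-76) = -70 - 9196 = -9266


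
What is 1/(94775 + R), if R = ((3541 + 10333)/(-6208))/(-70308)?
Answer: 31176576/2954759991391 ≈ 1.0551e-5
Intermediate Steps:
R = 991/31176576 (R = (13874*(-1/6208))*(-1/70308) = -6937/3104*(-1/70308) = 991/31176576 ≈ 3.1787e-5)
1/(94775 + R) = 1/(94775 + 991/31176576) = 1/(2954759991391/31176576) = 31176576/2954759991391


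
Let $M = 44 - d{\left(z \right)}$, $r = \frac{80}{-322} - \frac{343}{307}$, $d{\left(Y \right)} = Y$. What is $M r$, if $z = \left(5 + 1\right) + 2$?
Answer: $- \frac{2430108}{49427} \approx -49.166$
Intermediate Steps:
$z = 8$ ($z = 6 + 2 = 8$)
$r = - \frac{67503}{49427}$ ($r = 80 \left(- \frac{1}{322}\right) - \frac{343}{307} = - \frac{40}{161} - \frac{343}{307} = - \frac{67503}{49427} \approx -1.3657$)
$M = 36$ ($M = 44 - 8 = 36$)
$M r = 36 \left(- \frac{67503}{49427}\right) = - \frac{2430108}{49427}$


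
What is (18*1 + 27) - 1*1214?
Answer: -1169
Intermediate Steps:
(18*1 + 27) - 1*1214 = (18 + 27) - 1214 = 45 - 1214 = -1169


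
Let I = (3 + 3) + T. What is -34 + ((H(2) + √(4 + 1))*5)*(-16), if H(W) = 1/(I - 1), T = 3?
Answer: -44 - 80*√5 ≈ -222.89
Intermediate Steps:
I = 9 (I = (3 + 3) + 3 = 6 + 3 = 9)
H(W) = ⅛ (H(W) = 1/(9 - 1) = 1/8 = ⅛)
-34 + ((H(2) + √(4 + 1))*5)*(-16) = -34 + ((⅛ + √(4 + 1))*5)*(-16) = -34 + ((⅛ + √5)*5)*(-16) = -34 + (5/8 + 5*√5)*(-16) = -34 + (-10 - 80*√5) = -44 - 80*√5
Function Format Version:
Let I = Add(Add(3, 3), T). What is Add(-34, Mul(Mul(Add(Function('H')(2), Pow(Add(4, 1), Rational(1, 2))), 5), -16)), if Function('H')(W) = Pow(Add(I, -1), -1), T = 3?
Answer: Add(-44, Mul(-80, Pow(5, Rational(1, 2)))) ≈ -222.89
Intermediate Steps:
I = 9 (I = Add(Add(3, 3), 3) = Add(6, 3) = 9)
Function('H')(W) = Rational(1, 8) (Function('H')(W) = Pow(Add(9, -1), -1) = Pow(8, -1) = Rational(1, 8))
Add(-34, Mul(Mul(Add(Function('H')(2), Pow(Add(4, 1), Rational(1, 2))), 5), -16)) = Add(-34, Mul(Mul(Add(Rational(1, 8), Pow(Add(4, 1), Rational(1, 2))), 5), -16)) = Add(-34, Mul(Mul(Add(Rational(1, 8), Pow(5, Rational(1, 2))), 5), -16)) = Add(-34, Mul(Add(Rational(5, 8), Mul(5, Pow(5, Rational(1, 2)))), -16)) = Add(-34, Add(-10, Mul(-80, Pow(5, Rational(1, 2))))) = Add(-44, Mul(-80, Pow(5, Rational(1, 2))))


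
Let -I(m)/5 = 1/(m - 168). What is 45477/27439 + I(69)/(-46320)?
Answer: 41708566433/25165294704 ≈ 1.6574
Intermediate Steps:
I(m) = -5/(-168 + m) (I(m) = -5/(m - 168) = -5/(-168 + m))
45477/27439 + I(69)/(-46320) = 45477/27439 - 5/(-168 + 69)/(-46320) = 45477*(1/27439) - 5/(-99)*(-1/46320) = 45477/27439 - 5*(-1/99)*(-1/46320) = 45477/27439 + (5/99)*(-1/46320) = 45477/27439 - 1/917136 = 41708566433/25165294704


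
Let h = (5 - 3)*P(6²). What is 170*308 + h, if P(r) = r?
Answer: 52432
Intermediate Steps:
h = 72 (h = (5 - 3)*6² = 2*36 = 72)
170*308 + h = 170*308 + 72 = 52360 + 72 = 52432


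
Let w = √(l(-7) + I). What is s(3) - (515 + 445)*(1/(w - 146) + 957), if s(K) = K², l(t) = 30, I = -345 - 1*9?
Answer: -497019147/541 + 432*I/541 ≈ -9.187e+5 + 0.79852*I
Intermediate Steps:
I = -354 (I = -345 - 9 = -354)
w = 18*I (w = √(30 - 354) = √(-324) = 18*I ≈ 18.0*I)
s(3) - (515 + 445)*(1/(w - 146) + 957) = 3² - (515 + 445)*(1/(18*I - 146) + 957) = 9 - 960*(1/(-146 + 18*I) + 957) = 9 - 960*((-146 - 18*I)/21640 + 957) = 9 - 960*(957 + (-146 - 18*I)/21640) = 9 - (918720 + 24*(-146 - 18*I)/541) = 9 + (-918720 - 24*(-146 - 18*I)/541) = -918711 - 24*(-146 - 18*I)/541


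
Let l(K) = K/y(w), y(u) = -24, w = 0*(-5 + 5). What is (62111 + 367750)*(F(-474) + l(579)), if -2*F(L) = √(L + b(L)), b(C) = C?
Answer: -82963173/8 - 429861*I*√237 ≈ -1.037e+7 - 6.6176e+6*I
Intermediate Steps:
w = 0 (w = 0*0 = 0)
l(K) = -K/24 (l(K) = K/(-24) = K*(-1/24) = -K/24)
F(L) = -√2*√L/2 (F(L) = -√(L + L)/2 = -√2*√L/2)
(62111 + 367750)*(F(-474) + l(579)) = (62111 + 367750)*(-√2*√(-474)/2 - 1/24*579) = 429861*(-√2*I*√474/2 - 193/8) = 429861*(-I*√237 - 193/8) = 429861*(-193/8 - I*√237) = -82963173/8 - 429861*I*√237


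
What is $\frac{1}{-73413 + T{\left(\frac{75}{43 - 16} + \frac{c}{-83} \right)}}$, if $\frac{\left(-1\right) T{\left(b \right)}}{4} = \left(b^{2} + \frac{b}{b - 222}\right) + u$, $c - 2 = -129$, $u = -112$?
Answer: $- \frac{11342648943}{828457469234906} \approx -1.3691 \cdot 10^{-5}$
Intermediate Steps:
$c = -127$ ($c = 2 - 129 = -127$)
$T{\left(b \right)} = 448 - 4 b^{2} - \frac{4 b}{-222 + b}$ ($T{\left(b \right)} = - 4 \left(\left(b^{2} + \frac{b}{b - 222}\right) - 112\right) = - 4 \left(\left(b^{2} + \frac{b}{-222 + b}\right) - 112\right) = - 4 \left(-112 + b^{2} + \frac{b}{-222 + b}\right) = 448 - 4 b^{2} - \frac{4 b}{-222 + b}$)
$\frac{1}{-73413 + T{\left(\frac{75}{43 - 16} + \frac{c}{-83} \right)}} = \frac{1}{-73413 + \frac{4 \left(-24864 - \left(\frac{75}{43 - 16} - \frac{127}{-83}\right)^{3} + 111 \left(\frac{75}{43 - 16} - \frac{127}{-83}\right) + 222 \left(\frac{75}{43 - 16} - \frac{127}{-83}\right)^{2}\right)}{-222 - \left(- \frac{127}{83} - \frac{75}{43 - 16}\right)}} = \frac{1}{-73413 + \frac{4 \left(-24864 - \left(\frac{75}{43 - 16} - - \frac{127}{83}\right)^{3} + 111 \left(\frac{75}{43 - 16} - - \frac{127}{83}\right) + 222 \left(\frac{75}{43 - 16} - - \frac{127}{83}\right)^{2}\right)}{-222 - \left(- \frac{127}{83} - \frac{75}{43 - 16}\right)}} = \frac{1}{-73413 + \frac{4 \left(-24864 - \left(\frac{75}{27} + \frac{127}{83}\right)^{3} + 111 \left(\frac{75}{27} + \frac{127}{83}\right) + 222 \left(\frac{75}{27} + \frac{127}{83}\right)^{2}\right)}{-222 + \left(\frac{75}{27} + \frac{127}{83}\right)}} = \frac{1}{-73413 + \frac{4 \left(-24864 - \left(75 \cdot \frac{1}{27} + \frac{127}{83}\right)^{3} + 111 \left(75 \cdot \frac{1}{27} + \frac{127}{83}\right) + 222 \left(75 \cdot \frac{1}{27} + \frac{127}{83}\right)^{2}\right)}{-222 + \left(75 \cdot \frac{1}{27} + \frac{127}{83}\right)}} = \frac{1}{-73413 + \frac{4 \left(-24864 - \left(\frac{25}{9} + \frac{127}{83}\right)^{3} + 111 \left(\frac{25}{9} + \frac{127}{83}\right) + 222 \left(\frac{25}{9} + \frac{127}{83}\right)^{2}\right)}{-222 + \left(\frac{25}{9} + \frac{127}{83}\right)}} = \frac{1}{-73413 + \frac{4 \left(-24864 - \left(\frac{3218}{747}\right)^{3} + 111 \cdot \frac{3218}{747} + 222 \left(\frac{3218}{747}\right)^{2}\right)}{-222 + \frac{3218}{747}}} = \frac{1}{-73413 + \frac{4 \left(-24864 - \frac{33324076232}{416832723} + \frac{119066}{249} + 222 \cdot \frac{10355524}{558009}\right)}{- \frac{162616}{747}}} = \frac{1}{-73413 + 4 \left(- \frac{747}{162616}\right) \left(-24864 - \frac{33324076232}{416832723} + \frac{119066}{249} + \frac{766308776}{186003}\right)} = \frac{1}{-73413 + 4 \left(- \frac{747}{162616}\right) \left(- \frac{8480835235106}{416832723}\right)} = \frac{1}{-73413 + \frac{4240417617553}{11342648943}} = \frac{1}{- \frac{828457469234906}{11342648943}} = - \frac{11342648943}{828457469234906}$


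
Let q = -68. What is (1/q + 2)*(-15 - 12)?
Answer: -3645/68 ≈ -53.603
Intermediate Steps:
(1/q + 2)*(-15 - 12) = (1/(-68) + 2)*(-15 - 12) = (-1/68 + 2)*(-27) = (135/68)*(-27) = -3645/68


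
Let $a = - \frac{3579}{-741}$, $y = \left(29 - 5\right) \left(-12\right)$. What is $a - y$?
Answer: $\frac{72329}{247} \approx 292.83$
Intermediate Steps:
$y = -288$ ($y = 24 \left(-12\right) = -288$)
$a = \frac{1193}{247}$ ($a = \left(-3579\right) \left(- \frac{1}{741}\right) = \frac{1193}{247} \approx 4.83$)
$a - y = \frac{1193}{247} - -288 = \frac{1193}{247} + 288 = \frac{72329}{247}$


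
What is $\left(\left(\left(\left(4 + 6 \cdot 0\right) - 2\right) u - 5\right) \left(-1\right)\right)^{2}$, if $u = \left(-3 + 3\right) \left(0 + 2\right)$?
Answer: $25$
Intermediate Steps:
$u = 0$ ($u = 0 \cdot 2 = 0$)
$\left(\left(\left(\left(4 + 6 \cdot 0\right) - 2\right) u - 5\right) \left(-1\right)\right)^{2} = \left(\left(\left(\left(4 + 6 \cdot 0\right) - 2\right) 0 - 5\right) \left(-1\right)\right)^{2} = \left(\left(\left(\left(4 + 0\right) - 2\right) 0 - 5\right) \left(-1\right)\right)^{2} = \left(\left(\left(4 - 2\right) 0 - 5\right) \left(-1\right)\right)^{2} = \left(\left(2 \cdot 0 - 5\right) \left(-1\right)\right)^{2} = \left(\left(0 - 5\right) \left(-1\right)\right)^{2} = \left(\left(-5\right) \left(-1\right)\right)^{2} = 5^{2} = 25$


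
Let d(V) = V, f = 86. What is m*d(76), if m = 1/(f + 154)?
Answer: 19/60 ≈ 0.31667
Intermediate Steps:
m = 1/240 (m = 1/(86 + 154) = 1/240 ≈ 0.0041667)
m*d(76) = (1/240)*76 = 19/60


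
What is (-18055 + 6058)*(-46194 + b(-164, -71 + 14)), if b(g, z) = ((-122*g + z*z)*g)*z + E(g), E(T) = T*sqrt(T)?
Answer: -2607670823274 + 3935016*I*sqrt(41) ≈ -2.6077e+12 + 2.5196e+7*I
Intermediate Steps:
E(T) = T**(3/2)
b(g, z) = g**(3/2) + g*z*(z**2 - 122*g) (b(g, z) = ((-122*g + z*z)*g)*z + g**(3/2) = ((-122*g + z**2)*g)*z + g**(3/2) = ((z**2 - 122*g)*g)*z + g**(3/2) = (g*(z**2 - 122*g))*z + g**(3/2) = g*z*(z**2 - 122*g) + g**(3/2) = g**(3/2) + g*z*(z**2 - 122*g))
(-18055 + 6058)*(-46194 + b(-164, -71 + 14)) = (-18055 + 6058)*(-46194 + ((-164)**(3/2) - 164*(-71 + 14)**3 - 122*(-71 + 14)*(-164)**2)) = -11997*(-46194 + (-328*I*sqrt(41) - 164*(-57)**3 - 122*(-57)*26896)) = -11997*(-46194 + (-328*I*sqrt(41) - 164*(-185193) + 187034784)) = -11997*(-46194 + (-328*I*sqrt(41) + 30371652 + 187034784)) = -11997*(-46194 + (217406436 - 328*I*sqrt(41))) = -11997*(217360242 - 328*I*sqrt(41)) = -2607670823274 + 3935016*I*sqrt(41)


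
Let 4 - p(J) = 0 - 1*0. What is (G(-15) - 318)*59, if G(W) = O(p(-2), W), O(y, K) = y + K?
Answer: -19411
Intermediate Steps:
p(J) = 4 (p(J) = 4 - (0 - 1*0) = 4 - (0 + 0) = 4 - 1*0 = 4 + 0 = 4)
O(y, K) = K + y
G(W) = 4 + W (G(W) = W + 4 = 4 + W)
(G(-15) - 318)*59 = ((4 - 15) - 318)*59 = (-11 - 318)*59 = -329*59 = -19411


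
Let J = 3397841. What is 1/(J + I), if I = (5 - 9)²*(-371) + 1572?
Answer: 1/3393477 ≈ 2.9468e-7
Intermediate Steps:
I = -4364 (I = (-4)²*(-371) + 1572 = 16*(-371) + 1572 = -5936 + 1572 = -4364)
1/(J + I) = 1/(3397841 - 4364) = 1/3393477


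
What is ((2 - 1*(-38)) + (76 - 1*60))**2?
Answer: 3136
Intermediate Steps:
((2 - 1*(-38)) + (76 - 1*60))**2 = ((2 + 38) + (76 - 60))**2 = (40 + 16)**2 = 56**2 = 3136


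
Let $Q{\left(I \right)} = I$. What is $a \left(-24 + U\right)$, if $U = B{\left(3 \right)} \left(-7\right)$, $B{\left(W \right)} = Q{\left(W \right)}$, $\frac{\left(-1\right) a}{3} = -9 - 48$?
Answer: $-7695$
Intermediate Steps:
$a = 171$ ($a = - 3 \left(-9 - 48\right) = \left(-3\right) \left(-57\right) = 171$)
$B{\left(W \right)} = W$
$U = -21$ ($U = 3 \left(-7\right) = -21$)
$a \left(-24 + U\right) = 171 \left(-24 - 21\right) = 171 \left(-45\right) = -7695$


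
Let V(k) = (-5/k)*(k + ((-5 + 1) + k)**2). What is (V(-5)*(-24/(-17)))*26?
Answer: 47424/17 ≈ 2789.6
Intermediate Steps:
V(k) = -5*(k + (-4 + k)**2)/k (V(k) = (-5/k)*(k + (-4 + k)**2) = -5*(k + (-4 + k)**2)/k)
(V(-5)*(-24/(-17)))*26 = ((35 - 80/(-5) - 5*(-5))*(-24/(-17)))*26 = ((35 - 80*(-1/5) + 25)*(-24*(-1/17)))*26 = ((35 + 16 + 25)*(24/17))*26 = (76*(24/17))*26 = (1824/17)*26 = 47424/17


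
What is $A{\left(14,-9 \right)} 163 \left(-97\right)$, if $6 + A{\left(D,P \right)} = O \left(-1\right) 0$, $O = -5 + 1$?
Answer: $94866$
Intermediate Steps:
$O = -4$
$A{\left(D,P \right)} = -6$ ($A{\left(D,P \right)} = -6 + \left(-4\right) \left(-1\right) 0 = -6 + 4 \cdot 0 = -6 + 0 = -6$)
$A{\left(14,-9 \right)} 163 \left(-97\right) = \left(-6\right) 163 \left(-97\right) = \left(-978\right) \left(-97\right) = 94866$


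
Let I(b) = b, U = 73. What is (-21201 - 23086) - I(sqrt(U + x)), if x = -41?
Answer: -44287 - 4*sqrt(2) ≈ -44293.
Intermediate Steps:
(-21201 - 23086) - I(sqrt(U + x)) = (-21201 - 23086) - sqrt(73 - 41) = -44287 - sqrt(32) = -44287 - 4*sqrt(2)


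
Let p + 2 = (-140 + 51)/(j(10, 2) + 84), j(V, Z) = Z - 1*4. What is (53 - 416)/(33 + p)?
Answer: -2706/223 ≈ -12.135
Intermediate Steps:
j(V, Z) = -4 + Z (j(V, Z) = Z - 4 = -4 + Z)
p = -253/82 (p = -2 + (-140 + 51)/((-4 + 2) + 84) = -2 - 89/(-2 + 84) = -2 - 89/82 = -253/82 ≈ -3.0854)
(53 - 416)/(33 + p) = (53 - 416)/(33 - 253/82) = -363/2453/82 = -363*82/2453 = -2706/223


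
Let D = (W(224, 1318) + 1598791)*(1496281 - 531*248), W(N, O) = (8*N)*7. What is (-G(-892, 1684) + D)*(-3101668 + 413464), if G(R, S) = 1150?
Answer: -5910867204395383020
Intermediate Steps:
W(N, O) = 56*N
D = 2198816461655 (D = (56*224 + 1598791)*(1496281 - 531*248) = (12544 + 1598791)*(1496281 - 131688) = 1611335*1364593 = 2198816461655)
(-G(-892, 1684) + D)*(-3101668 + 413464) = (-1*1150 + 2198816461655)*(-3101668 + 413464) = (-1150 + 2198816461655)*(-2688204) = 2198816460505*(-2688204) = -5910867204395383020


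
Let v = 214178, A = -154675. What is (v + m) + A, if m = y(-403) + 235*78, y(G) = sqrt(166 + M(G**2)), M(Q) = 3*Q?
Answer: 77833 + sqrt(487393) ≈ 78531.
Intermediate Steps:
y(G) = sqrt(166 + 3*G**2)
m = 18330 + sqrt(487393) (m = sqrt(166 + 3*(-403)**2) + 235*78 = sqrt(166 + 3*162409) + 18330 = sqrt(166 + 487227) + 18330 = sqrt(487393) + 18330 = 18330 + sqrt(487393) ≈ 19028.)
(v + m) + A = (214178 + (18330 + sqrt(487393))) - 154675 = (232508 + sqrt(487393)) - 154675 = 77833 + sqrt(487393)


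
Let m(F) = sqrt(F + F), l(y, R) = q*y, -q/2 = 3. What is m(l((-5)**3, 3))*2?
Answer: 20*sqrt(15) ≈ 77.460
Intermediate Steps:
q = -6 (q = -2*3 = -6)
l(y, R) = -6*y
m(F) = sqrt(2)*sqrt(F) (m(F) = sqrt(2*F) = sqrt(2)*sqrt(F))
m(l((-5)**3, 3))*2 = (sqrt(2)*sqrt(-6*(-5)**3))*2 = (sqrt(2)*sqrt(-6*(-125)))*2 = (sqrt(2)*sqrt(750))*2 = (sqrt(2)*(5*sqrt(30)))*2 = (10*sqrt(15))*2 = 20*sqrt(15)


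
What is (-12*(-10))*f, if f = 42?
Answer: 5040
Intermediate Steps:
(-12*(-10))*f = -12*(-10)*42 = 120*42 = 5040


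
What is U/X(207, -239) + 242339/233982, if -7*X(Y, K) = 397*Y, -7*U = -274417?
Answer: -4921495757/2136489642 ≈ -2.3035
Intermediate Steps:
U = 274417/7 (U = -⅐*(-274417) = 274417/7 ≈ 39202.)
X(Y, K) = -397*Y/7
U/X(207, -239) + 242339/233982 = 274417/(7*((-397/7*207))) + 242339/233982 = 274417/(7*(-82179/7)) + 242339*(1/233982) = (274417/7)*(-7/82179) + 242339/233982 = -274417/82179 + 242339/233982 = -4921495757/2136489642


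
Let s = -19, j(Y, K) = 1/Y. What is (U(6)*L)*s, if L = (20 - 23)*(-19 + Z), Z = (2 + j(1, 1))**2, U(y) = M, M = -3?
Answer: 1710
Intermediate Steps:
U(y) = -3
j(Y, K) = 1/Y
Z = 9 (Z = (2 + 1/1)**2 = (2 + 1)**2 = 3**2 = 9)
L = 30 (L = (20 - 23)*(-19 + 9) = -3*(-10) = 30)
(U(6)*L)*s = -3*30*(-19) = -90*(-19) = 1710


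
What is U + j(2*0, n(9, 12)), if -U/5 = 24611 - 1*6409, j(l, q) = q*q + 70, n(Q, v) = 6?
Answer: -90904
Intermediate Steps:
j(l, q) = 70 + q**2 (j(l, q) = q**2 + 70 = 70 + q**2)
U = -91010 (U = -5*(24611 - 1*6409) = -5*(24611 - 6409) = -5*18202 = -91010)
U + j(2*0, n(9, 12)) = -91010 + (70 + 6**2) = -91010 + (70 + 36) = -91010 + 106 = -90904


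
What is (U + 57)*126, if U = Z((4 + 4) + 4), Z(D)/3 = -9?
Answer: 3780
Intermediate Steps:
Z(D) = -27 (Z(D) = 3*(-9) = -27)
U = -27
(U + 57)*126 = (-27 + 57)*126 = 30*126 = 3780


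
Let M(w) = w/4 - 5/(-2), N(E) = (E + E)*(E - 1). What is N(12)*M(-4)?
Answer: 396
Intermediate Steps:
N(E) = 2*E*(-1 + E) (N(E) = (2*E)*(-1 + E) = 2*E*(-1 + E))
M(w) = 5/2 + w/4 (M(w) = w*(¼) - 5*(-½) = w/4 + 5/2 = 5/2 + w/4)
N(12)*M(-4) = (2*12*(-1 + 12))*(5/2 + (¼)*(-4)) = (2*12*11)*(5/2 - 1) = 264*(3/2) = 396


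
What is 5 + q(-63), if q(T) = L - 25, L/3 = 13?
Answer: 19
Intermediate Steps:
L = 39 (L = 3*13 = 39)
q(T) = 14 (q(T) = 39 - 25 = 14)
5 + q(-63) = 5 + 14 = 19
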